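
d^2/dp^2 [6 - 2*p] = 0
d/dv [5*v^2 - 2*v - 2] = 10*v - 2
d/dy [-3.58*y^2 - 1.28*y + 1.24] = -7.16*y - 1.28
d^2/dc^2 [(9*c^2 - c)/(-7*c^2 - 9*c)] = 1232/(343*c^3 + 1323*c^2 + 1701*c + 729)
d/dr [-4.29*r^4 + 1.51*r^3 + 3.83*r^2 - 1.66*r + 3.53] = -17.16*r^3 + 4.53*r^2 + 7.66*r - 1.66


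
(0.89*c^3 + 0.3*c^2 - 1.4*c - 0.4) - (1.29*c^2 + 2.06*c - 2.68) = 0.89*c^3 - 0.99*c^2 - 3.46*c + 2.28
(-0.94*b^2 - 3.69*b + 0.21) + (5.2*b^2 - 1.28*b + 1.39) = 4.26*b^2 - 4.97*b + 1.6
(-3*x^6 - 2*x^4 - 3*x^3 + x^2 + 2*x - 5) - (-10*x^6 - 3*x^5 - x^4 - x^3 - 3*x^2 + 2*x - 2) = 7*x^6 + 3*x^5 - x^4 - 2*x^3 + 4*x^2 - 3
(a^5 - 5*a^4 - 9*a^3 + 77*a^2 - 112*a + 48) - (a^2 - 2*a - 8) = a^5 - 5*a^4 - 9*a^3 + 76*a^2 - 110*a + 56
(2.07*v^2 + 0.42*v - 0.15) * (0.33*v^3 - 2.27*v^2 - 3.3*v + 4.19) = 0.6831*v^5 - 4.5603*v^4 - 7.8339*v^3 + 7.6278*v^2 + 2.2548*v - 0.6285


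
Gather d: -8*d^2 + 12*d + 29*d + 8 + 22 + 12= -8*d^2 + 41*d + 42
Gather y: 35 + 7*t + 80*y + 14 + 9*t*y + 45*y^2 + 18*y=7*t + 45*y^2 + y*(9*t + 98) + 49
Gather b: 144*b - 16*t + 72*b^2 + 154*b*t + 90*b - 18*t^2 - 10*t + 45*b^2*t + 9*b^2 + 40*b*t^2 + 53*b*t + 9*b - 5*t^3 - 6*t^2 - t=b^2*(45*t + 81) + b*(40*t^2 + 207*t + 243) - 5*t^3 - 24*t^2 - 27*t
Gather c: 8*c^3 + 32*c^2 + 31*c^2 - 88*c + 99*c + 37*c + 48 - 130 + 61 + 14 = 8*c^3 + 63*c^2 + 48*c - 7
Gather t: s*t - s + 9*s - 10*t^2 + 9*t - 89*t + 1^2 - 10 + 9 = 8*s - 10*t^2 + t*(s - 80)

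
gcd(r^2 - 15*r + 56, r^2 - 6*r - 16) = r - 8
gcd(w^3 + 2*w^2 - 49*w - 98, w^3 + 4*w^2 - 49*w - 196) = w^2 - 49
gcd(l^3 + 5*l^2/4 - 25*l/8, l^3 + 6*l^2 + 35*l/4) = l^2 + 5*l/2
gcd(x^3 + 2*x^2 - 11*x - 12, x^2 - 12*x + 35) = 1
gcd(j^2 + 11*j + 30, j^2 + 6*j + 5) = j + 5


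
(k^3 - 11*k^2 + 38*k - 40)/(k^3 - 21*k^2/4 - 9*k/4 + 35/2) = 4*(k - 4)/(4*k + 7)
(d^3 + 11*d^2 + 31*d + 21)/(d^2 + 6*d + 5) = (d^2 + 10*d + 21)/(d + 5)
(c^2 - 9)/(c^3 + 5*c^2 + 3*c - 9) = (c - 3)/(c^2 + 2*c - 3)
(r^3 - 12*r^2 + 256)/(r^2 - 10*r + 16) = (r^2 - 4*r - 32)/(r - 2)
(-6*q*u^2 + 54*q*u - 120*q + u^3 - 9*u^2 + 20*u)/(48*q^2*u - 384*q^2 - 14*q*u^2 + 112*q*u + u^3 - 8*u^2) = (-u^2 + 9*u - 20)/(8*q*u - 64*q - u^2 + 8*u)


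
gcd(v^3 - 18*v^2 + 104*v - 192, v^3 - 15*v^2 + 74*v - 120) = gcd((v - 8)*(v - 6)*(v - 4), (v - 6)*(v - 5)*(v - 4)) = v^2 - 10*v + 24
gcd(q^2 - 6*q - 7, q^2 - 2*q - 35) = q - 7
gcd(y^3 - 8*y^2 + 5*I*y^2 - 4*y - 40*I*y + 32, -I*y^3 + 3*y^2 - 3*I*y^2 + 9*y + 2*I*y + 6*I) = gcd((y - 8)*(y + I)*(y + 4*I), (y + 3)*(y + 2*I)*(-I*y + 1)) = y + I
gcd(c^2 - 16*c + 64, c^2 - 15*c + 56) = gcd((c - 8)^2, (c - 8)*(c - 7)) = c - 8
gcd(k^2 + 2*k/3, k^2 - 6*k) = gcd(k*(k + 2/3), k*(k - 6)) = k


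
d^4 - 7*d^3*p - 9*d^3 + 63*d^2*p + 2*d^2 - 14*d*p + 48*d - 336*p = (d - 8)*(d - 3)*(d + 2)*(d - 7*p)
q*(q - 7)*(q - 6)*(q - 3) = q^4 - 16*q^3 + 81*q^2 - 126*q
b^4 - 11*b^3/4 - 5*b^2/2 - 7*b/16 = b*(b - 7/2)*(b + 1/4)*(b + 1/2)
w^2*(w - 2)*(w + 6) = w^4 + 4*w^3 - 12*w^2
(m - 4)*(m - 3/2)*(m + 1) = m^3 - 9*m^2/2 + m/2 + 6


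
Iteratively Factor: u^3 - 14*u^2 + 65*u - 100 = (u - 5)*(u^2 - 9*u + 20) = (u - 5)*(u - 4)*(u - 5)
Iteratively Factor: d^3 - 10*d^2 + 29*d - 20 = (d - 5)*(d^2 - 5*d + 4) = (d - 5)*(d - 1)*(d - 4)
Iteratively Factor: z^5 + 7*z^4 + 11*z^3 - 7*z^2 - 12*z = (z + 3)*(z^4 + 4*z^3 - z^2 - 4*z) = z*(z + 3)*(z^3 + 4*z^2 - z - 4) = z*(z + 1)*(z + 3)*(z^2 + 3*z - 4) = z*(z + 1)*(z + 3)*(z + 4)*(z - 1)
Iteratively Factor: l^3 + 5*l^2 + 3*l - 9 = (l - 1)*(l^2 + 6*l + 9) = (l - 1)*(l + 3)*(l + 3)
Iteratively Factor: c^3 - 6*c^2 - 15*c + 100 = (c - 5)*(c^2 - c - 20) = (c - 5)*(c + 4)*(c - 5)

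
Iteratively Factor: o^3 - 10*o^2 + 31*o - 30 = (o - 3)*(o^2 - 7*o + 10) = (o - 5)*(o - 3)*(o - 2)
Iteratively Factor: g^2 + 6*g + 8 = (g + 2)*(g + 4)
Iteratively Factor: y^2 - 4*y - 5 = (y - 5)*(y + 1)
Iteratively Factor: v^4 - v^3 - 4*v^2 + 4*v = (v)*(v^3 - v^2 - 4*v + 4) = v*(v - 1)*(v^2 - 4) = v*(v - 2)*(v - 1)*(v + 2)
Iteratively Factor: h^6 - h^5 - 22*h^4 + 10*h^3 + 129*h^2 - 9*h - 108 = (h + 1)*(h^5 - 2*h^4 - 20*h^3 + 30*h^2 + 99*h - 108) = (h - 3)*(h + 1)*(h^4 + h^3 - 17*h^2 - 21*h + 36) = (h - 3)*(h + 1)*(h + 3)*(h^3 - 2*h^2 - 11*h + 12) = (h - 3)*(h + 1)*(h + 3)^2*(h^2 - 5*h + 4) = (h - 4)*(h - 3)*(h + 1)*(h + 3)^2*(h - 1)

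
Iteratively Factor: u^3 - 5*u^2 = (u - 5)*(u^2) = u*(u - 5)*(u)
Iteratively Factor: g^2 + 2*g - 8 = (g + 4)*(g - 2)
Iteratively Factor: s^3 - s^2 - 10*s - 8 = (s + 1)*(s^2 - 2*s - 8) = (s - 4)*(s + 1)*(s + 2)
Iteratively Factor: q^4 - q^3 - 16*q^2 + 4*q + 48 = (q - 2)*(q^3 + q^2 - 14*q - 24) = (q - 2)*(q + 3)*(q^2 - 2*q - 8) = (q - 4)*(q - 2)*(q + 3)*(q + 2)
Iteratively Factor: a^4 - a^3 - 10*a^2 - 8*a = (a)*(a^3 - a^2 - 10*a - 8) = a*(a + 1)*(a^2 - 2*a - 8) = a*(a - 4)*(a + 1)*(a + 2)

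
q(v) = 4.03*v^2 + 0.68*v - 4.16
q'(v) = 8.06*v + 0.68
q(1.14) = 1.85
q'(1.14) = 9.87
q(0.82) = -0.89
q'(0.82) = 7.29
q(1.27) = 3.20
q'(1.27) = 10.92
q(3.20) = 39.28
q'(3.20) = 26.47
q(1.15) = 1.95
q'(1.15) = 9.95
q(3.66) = 52.31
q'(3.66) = 30.18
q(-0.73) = -2.51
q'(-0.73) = -5.20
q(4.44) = 78.31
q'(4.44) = 36.47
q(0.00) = -4.16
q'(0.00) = 0.68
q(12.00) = 584.32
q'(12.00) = 97.40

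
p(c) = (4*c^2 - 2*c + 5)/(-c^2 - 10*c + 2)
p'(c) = (2*c + 10)*(4*c^2 - 2*c + 5)/(-c^2 - 10*c + 2)^2 + (8*c - 2)/(-c^2 - 10*c + 2)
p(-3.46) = 2.43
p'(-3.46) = -0.90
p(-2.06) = 1.42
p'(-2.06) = -0.55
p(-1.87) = 1.32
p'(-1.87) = -0.51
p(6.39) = -1.51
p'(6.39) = -0.14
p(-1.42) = 1.12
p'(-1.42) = -0.38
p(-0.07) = 1.91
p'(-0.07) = 6.05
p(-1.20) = 1.05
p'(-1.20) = -0.29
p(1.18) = -0.73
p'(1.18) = 0.15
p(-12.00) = -27.50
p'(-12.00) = -13.05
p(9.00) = -1.84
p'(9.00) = -0.11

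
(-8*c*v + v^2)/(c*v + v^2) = (-8*c + v)/(c + v)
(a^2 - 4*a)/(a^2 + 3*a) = (a - 4)/(a + 3)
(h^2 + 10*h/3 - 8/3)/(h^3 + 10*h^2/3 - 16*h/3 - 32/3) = (3*h - 2)/(3*h^2 - 2*h - 8)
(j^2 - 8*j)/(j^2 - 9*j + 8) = j/(j - 1)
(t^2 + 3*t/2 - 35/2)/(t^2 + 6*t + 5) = (t - 7/2)/(t + 1)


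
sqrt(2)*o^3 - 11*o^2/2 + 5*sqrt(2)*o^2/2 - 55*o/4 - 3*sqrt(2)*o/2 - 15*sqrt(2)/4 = (o + 5/2)*(o - 3*sqrt(2))*(sqrt(2)*o + 1/2)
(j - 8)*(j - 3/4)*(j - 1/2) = j^3 - 37*j^2/4 + 83*j/8 - 3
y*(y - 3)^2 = y^3 - 6*y^2 + 9*y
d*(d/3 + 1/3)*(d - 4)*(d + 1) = d^4/3 - 2*d^3/3 - 7*d^2/3 - 4*d/3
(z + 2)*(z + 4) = z^2 + 6*z + 8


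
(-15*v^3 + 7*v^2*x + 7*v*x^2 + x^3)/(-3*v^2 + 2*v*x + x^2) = 5*v + x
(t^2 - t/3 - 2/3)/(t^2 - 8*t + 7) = (t + 2/3)/(t - 7)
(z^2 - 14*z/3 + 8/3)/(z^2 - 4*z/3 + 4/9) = 3*(z - 4)/(3*z - 2)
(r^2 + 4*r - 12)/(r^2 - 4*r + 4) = (r + 6)/(r - 2)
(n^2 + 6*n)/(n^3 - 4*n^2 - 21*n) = (n + 6)/(n^2 - 4*n - 21)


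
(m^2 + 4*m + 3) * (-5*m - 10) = -5*m^3 - 30*m^2 - 55*m - 30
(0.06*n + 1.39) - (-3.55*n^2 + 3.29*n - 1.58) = 3.55*n^2 - 3.23*n + 2.97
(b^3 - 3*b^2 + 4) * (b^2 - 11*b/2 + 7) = b^5 - 17*b^4/2 + 47*b^3/2 - 17*b^2 - 22*b + 28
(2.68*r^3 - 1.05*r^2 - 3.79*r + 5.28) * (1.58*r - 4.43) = 4.2344*r^4 - 13.5314*r^3 - 1.3367*r^2 + 25.1321*r - 23.3904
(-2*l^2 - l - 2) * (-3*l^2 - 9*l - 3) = 6*l^4 + 21*l^3 + 21*l^2 + 21*l + 6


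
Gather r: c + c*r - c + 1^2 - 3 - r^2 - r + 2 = -r^2 + r*(c - 1)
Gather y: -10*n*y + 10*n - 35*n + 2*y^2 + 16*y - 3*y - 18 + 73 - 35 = -25*n + 2*y^2 + y*(13 - 10*n) + 20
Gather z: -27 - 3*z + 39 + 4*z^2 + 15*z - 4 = 4*z^2 + 12*z + 8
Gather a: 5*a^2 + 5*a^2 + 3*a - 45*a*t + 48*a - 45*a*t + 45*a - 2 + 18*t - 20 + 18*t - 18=10*a^2 + a*(96 - 90*t) + 36*t - 40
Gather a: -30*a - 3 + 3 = -30*a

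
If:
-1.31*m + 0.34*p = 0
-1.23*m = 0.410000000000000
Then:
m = -0.33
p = -1.28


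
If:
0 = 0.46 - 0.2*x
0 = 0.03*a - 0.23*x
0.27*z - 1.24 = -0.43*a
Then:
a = 17.63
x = 2.30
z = -23.49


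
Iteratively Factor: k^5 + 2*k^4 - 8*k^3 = (k + 4)*(k^4 - 2*k^3) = k*(k + 4)*(k^3 - 2*k^2) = k*(k - 2)*(k + 4)*(k^2) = k^2*(k - 2)*(k + 4)*(k)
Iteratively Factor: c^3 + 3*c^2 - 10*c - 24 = (c + 2)*(c^2 + c - 12) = (c + 2)*(c + 4)*(c - 3)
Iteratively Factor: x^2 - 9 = (x - 3)*(x + 3)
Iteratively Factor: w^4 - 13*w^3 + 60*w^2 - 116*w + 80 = (w - 2)*(w^3 - 11*w^2 + 38*w - 40) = (w - 2)^2*(w^2 - 9*w + 20) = (w - 5)*(w - 2)^2*(w - 4)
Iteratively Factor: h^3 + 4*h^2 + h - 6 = (h + 2)*(h^2 + 2*h - 3) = (h - 1)*(h + 2)*(h + 3)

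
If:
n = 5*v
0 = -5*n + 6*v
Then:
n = 0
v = 0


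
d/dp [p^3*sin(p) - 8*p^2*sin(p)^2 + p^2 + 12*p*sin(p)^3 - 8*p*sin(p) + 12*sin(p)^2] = p^3*cos(p) + 3*p^2*sin(p) - 8*p^2*sin(2*p) + p*cos(p) + 8*p*cos(2*p) - 9*p*cos(3*p) - 6*p + sin(p) + 12*sin(2*p) - 3*sin(3*p)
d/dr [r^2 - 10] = 2*r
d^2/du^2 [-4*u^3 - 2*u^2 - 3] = -24*u - 4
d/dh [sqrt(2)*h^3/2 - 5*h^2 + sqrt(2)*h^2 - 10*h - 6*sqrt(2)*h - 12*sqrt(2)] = 3*sqrt(2)*h^2/2 - 10*h + 2*sqrt(2)*h - 10 - 6*sqrt(2)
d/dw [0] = 0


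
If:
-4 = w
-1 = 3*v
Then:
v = -1/3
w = -4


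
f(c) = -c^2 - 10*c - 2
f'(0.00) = -10.00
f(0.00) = -2.00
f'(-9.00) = 8.00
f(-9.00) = 7.00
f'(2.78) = -15.56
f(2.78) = -37.53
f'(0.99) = -11.98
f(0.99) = -12.88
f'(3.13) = -16.26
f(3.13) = -43.10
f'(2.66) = -15.32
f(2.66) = -35.68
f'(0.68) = -11.36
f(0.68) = -9.26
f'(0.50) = -11.00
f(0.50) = -7.25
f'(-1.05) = -7.90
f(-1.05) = 7.40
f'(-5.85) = 1.70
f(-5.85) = 22.28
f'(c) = -2*c - 10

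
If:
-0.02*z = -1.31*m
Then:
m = 0.0152671755725191*z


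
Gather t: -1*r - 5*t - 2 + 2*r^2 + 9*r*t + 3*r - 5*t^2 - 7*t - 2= 2*r^2 + 2*r - 5*t^2 + t*(9*r - 12) - 4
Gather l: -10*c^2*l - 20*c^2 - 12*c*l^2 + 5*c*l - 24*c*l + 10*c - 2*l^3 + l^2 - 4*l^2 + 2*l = -20*c^2 + 10*c - 2*l^3 + l^2*(-12*c - 3) + l*(-10*c^2 - 19*c + 2)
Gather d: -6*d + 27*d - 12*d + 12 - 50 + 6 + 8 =9*d - 24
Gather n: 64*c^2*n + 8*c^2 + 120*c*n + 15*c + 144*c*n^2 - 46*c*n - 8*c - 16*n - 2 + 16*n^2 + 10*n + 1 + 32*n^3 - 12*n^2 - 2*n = 8*c^2 + 7*c + 32*n^3 + n^2*(144*c + 4) + n*(64*c^2 + 74*c - 8) - 1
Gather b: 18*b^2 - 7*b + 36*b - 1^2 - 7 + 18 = 18*b^2 + 29*b + 10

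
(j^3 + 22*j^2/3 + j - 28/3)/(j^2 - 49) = (3*j^2 + j - 4)/(3*(j - 7))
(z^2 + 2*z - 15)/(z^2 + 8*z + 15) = (z - 3)/(z + 3)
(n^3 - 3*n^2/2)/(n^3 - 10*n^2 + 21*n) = n*(2*n - 3)/(2*(n^2 - 10*n + 21))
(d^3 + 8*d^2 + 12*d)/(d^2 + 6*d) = d + 2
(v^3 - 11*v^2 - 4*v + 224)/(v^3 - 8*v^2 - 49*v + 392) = (v + 4)/(v + 7)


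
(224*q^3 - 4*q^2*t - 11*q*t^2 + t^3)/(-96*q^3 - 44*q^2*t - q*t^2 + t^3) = (-7*q + t)/(3*q + t)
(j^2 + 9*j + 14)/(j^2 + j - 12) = (j^2 + 9*j + 14)/(j^2 + j - 12)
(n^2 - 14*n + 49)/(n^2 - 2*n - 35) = (n - 7)/(n + 5)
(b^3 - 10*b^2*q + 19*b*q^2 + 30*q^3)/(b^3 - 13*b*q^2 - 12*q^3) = (-b^2 + 11*b*q - 30*q^2)/(-b^2 + b*q + 12*q^2)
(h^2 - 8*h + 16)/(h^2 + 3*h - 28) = (h - 4)/(h + 7)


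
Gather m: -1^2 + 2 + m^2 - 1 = m^2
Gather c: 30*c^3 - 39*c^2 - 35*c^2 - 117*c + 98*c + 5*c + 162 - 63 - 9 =30*c^3 - 74*c^2 - 14*c + 90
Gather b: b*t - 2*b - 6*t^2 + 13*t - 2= b*(t - 2) - 6*t^2 + 13*t - 2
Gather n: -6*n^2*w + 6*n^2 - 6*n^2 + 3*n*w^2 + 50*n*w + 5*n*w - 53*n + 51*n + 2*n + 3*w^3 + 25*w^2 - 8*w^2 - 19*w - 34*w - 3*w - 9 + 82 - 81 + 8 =-6*n^2*w + n*(3*w^2 + 55*w) + 3*w^3 + 17*w^2 - 56*w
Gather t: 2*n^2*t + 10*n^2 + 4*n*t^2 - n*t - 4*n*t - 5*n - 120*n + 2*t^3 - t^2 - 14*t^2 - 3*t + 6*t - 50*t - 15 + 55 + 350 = 10*n^2 - 125*n + 2*t^3 + t^2*(4*n - 15) + t*(2*n^2 - 5*n - 47) + 390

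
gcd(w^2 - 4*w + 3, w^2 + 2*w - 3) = w - 1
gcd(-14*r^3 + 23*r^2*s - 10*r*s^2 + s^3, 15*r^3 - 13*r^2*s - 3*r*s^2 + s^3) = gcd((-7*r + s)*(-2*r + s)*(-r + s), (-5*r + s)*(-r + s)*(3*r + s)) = r - s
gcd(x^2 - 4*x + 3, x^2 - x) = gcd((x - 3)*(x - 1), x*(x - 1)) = x - 1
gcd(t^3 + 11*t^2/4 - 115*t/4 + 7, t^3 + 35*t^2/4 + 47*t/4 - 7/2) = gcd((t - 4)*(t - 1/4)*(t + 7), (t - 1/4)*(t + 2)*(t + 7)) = t^2 + 27*t/4 - 7/4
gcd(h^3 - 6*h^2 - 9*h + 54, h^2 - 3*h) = h - 3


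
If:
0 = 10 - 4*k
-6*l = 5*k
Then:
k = 5/2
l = -25/12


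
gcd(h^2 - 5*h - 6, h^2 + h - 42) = h - 6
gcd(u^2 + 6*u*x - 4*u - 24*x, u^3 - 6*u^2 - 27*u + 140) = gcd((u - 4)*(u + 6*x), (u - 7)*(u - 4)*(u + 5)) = u - 4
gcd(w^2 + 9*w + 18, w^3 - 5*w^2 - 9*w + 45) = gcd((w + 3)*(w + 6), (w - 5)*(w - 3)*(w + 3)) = w + 3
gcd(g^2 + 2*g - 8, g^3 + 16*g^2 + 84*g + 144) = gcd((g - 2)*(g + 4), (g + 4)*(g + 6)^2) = g + 4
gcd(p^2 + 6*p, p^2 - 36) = p + 6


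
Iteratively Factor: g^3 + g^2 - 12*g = (g + 4)*(g^2 - 3*g) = (g - 3)*(g + 4)*(g)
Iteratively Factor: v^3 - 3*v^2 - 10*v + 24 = (v - 2)*(v^2 - v - 12) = (v - 2)*(v + 3)*(v - 4)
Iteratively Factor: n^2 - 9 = (n + 3)*(n - 3)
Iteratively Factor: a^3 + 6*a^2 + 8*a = (a)*(a^2 + 6*a + 8) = a*(a + 2)*(a + 4)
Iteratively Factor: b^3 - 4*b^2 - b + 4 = (b - 4)*(b^2 - 1) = (b - 4)*(b - 1)*(b + 1)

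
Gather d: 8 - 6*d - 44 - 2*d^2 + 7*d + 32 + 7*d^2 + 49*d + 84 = 5*d^2 + 50*d + 80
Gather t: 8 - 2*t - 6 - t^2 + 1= -t^2 - 2*t + 3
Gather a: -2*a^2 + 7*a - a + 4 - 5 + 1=-2*a^2 + 6*a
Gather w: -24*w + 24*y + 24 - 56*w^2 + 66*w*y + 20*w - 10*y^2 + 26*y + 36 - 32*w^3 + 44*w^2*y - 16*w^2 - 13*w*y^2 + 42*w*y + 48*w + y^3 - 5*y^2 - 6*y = -32*w^3 + w^2*(44*y - 72) + w*(-13*y^2 + 108*y + 44) + y^3 - 15*y^2 + 44*y + 60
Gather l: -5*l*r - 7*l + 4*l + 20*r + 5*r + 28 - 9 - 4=l*(-5*r - 3) + 25*r + 15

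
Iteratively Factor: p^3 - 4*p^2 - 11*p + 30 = (p + 3)*(p^2 - 7*p + 10) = (p - 5)*(p + 3)*(p - 2)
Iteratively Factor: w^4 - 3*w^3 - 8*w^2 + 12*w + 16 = (w - 2)*(w^3 - w^2 - 10*w - 8) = (w - 2)*(w + 2)*(w^2 - 3*w - 4) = (w - 4)*(w - 2)*(w + 2)*(w + 1)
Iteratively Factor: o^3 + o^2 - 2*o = (o + 2)*(o^2 - o) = (o - 1)*(o + 2)*(o)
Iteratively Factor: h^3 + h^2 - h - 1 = (h + 1)*(h^2 - 1) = (h - 1)*(h + 1)*(h + 1)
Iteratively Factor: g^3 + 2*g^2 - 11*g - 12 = (g + 1)*(g^2 + g - 12) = (g + 1)*(g + 4)*(g - 3)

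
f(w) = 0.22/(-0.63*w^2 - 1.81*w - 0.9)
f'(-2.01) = -4.28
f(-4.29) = -0.05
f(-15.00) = -0.00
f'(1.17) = 0.05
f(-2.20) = 6.71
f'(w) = 0.22*(1.26*w + 1.81)/(-0.63*w^2 - 1.81*w - 0.9)^2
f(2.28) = -0.03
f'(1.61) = 0.03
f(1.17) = -0.06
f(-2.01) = 1.14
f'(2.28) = 0.01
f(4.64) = -0.01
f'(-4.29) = -0.04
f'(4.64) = 0.00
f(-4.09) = -0.05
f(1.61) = -0.04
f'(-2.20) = -196.72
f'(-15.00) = -0.00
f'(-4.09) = -0.05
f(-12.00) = -0.00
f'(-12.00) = -0.00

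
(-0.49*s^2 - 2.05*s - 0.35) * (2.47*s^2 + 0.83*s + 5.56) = -1.2103*s^4 - 5.4702*s^3 - 5.2904*s^2 - 11.6885*s - 1.946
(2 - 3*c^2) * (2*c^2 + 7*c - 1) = -6*c^4 - 21*c^3 + 7*c^2 + 14*c - 2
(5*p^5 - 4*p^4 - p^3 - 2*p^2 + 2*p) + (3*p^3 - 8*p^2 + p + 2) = 5*p^5 - 4*p^4 + 2*p^3 - 10*p^2 + 3*p + 2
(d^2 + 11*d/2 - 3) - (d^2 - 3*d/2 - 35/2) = 7*d + 29/2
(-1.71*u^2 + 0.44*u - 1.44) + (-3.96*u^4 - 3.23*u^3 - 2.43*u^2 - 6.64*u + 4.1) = -3.96*u^4 - 3.23*u^3 - 4.14*u^2 - 6.2*u + 2.66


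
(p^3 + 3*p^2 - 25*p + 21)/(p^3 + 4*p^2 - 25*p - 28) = (p^2 - 4*p + 3)/(p^2 - 3*p - 4)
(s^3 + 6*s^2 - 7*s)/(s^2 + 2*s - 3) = s*(s + 7)/(s + 3)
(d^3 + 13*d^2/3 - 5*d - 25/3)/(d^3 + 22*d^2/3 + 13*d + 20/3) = (3*d - 5)/(3*d + 4)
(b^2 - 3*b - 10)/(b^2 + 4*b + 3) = (b^2 - 3*b - 10)/(b^2 + 4*b + 3)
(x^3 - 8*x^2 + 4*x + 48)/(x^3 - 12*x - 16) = (x - 6)/(x + 2)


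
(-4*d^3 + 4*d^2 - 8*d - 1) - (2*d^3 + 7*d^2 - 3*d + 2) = -6*d^3 - 3*d^2 - 5*d - 3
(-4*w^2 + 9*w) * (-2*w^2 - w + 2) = 8*w^4 - 14*w^3 - 17*w^2 + 18*w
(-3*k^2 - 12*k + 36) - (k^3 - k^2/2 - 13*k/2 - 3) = -k^3 - 5*k^2/2 - 11*k/2 + 39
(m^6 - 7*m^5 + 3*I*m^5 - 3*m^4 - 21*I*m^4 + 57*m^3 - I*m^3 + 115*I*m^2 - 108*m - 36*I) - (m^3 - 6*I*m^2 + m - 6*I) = m^6 - 7*m^5 + 3*I*m^5 - 3*m^4 - 21*I*m^4 + 56*m^3 - I*m^3 + 121*I*m^2 - 109*m - 30*I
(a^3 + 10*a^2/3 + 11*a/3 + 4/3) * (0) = 0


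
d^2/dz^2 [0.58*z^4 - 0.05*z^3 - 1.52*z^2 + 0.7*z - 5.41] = 6.96*z^2 - 0.3*z - 3.04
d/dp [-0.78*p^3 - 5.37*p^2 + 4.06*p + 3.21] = -2.34*p^2 - 10.74*p + 4.06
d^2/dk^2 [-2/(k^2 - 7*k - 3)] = 4*(-k^2 + 7*k + (2*k - 7)^2 + 3)/(-k^2 + 7*k + 3)^3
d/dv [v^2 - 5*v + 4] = 2*v - 5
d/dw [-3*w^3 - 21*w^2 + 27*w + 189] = -9*w^2 - 42*w + 27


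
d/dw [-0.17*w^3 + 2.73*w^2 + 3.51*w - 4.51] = -0.51*w^2 + 5.46*w + 3.51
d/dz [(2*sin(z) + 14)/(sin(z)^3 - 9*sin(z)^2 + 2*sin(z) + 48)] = 4*(-sin(z)^3 - 6*sin(z)^2 + 63*sin(z) + 17)*cos(z)/(sin(z)^3 - 9*sin(z)^2 + 2*sin(z) + 48)^2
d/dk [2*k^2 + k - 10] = 4*k + 1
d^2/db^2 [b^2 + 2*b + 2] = 2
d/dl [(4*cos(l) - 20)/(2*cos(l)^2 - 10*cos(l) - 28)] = 2*(cos(l)^2 - 10*cos(l) + 39)*sin(l)/(sin(l)^2 + 5*cos(l) + 13)^2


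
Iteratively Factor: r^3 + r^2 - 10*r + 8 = (r + 4)*(r^2 - 3*r + 2) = (r - 1)*(r + 4)*(r - 2)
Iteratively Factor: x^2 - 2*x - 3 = (x + 1)*(x - 3)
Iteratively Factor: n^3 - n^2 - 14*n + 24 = (n - 2)*(n^2 + n - 12) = (n - 2)*(n + 4)*(n - 3)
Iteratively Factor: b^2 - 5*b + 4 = (b - 4)*(b - 1)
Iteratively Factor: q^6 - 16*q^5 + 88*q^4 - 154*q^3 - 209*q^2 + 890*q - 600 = (q - 4)*(q^5 - 12*q^4 + 40*q^3 + 6*q^2 - 185*q + 150) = (q - 4)*(q - 3)*(q^4 - 9*q^3 + 13*q^2 + 45*q - 50) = (q - 5)*(q - 4)*(q - 3)*(q^3 - 4*q^2 - 7*q + 10) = (q - 5)^2*(q - 4)*(q - 3)*(q^2 + q - 2) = (q - 5)^2*(q - 4)*(q - 3)*(q + 2)*(q - 1)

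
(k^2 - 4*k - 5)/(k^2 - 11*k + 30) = (k + 1)/(k - 6)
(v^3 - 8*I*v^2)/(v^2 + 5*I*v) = v*(v - 8*I)/(v + 5*I)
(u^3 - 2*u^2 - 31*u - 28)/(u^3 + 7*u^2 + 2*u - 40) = (u^2 - 6*u - 7)/(u^2 + 3*u - 10)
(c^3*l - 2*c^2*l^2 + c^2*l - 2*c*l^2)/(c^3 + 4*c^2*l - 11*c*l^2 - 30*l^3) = c*l*(c^2 - 2*c*l + c - 2*l)/(c^3 + 4*c^2*l - 11*c*l^2 - 30*l^3)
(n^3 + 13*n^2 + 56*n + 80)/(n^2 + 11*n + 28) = (n^2 + 9*n + 20)/(n + 7)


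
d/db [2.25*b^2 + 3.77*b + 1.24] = 4.5*b + 3.77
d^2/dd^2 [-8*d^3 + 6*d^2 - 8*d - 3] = 12 - 48*d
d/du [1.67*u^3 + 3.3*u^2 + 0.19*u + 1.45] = 5.01*u^2 + 6.6*u + 0.19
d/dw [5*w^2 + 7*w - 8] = 10*w + 7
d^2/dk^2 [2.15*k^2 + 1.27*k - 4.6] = 4.30000000000000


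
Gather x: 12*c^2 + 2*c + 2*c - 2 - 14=12*c^2 + 4*c - 16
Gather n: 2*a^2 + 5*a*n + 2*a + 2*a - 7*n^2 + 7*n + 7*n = 2*a^2 + 4*a - 7*n^2 + n*(5*a + 14)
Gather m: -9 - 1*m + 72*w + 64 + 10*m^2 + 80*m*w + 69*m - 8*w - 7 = 10*m^2 + m*(80*w + 68) + 64*w + 48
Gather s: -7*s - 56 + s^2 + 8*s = s^2 + s - 56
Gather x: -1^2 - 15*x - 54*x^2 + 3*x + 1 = -54*x^2 - 12*x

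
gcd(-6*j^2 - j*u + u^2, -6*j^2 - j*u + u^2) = -6*j^2 - j*u + u^2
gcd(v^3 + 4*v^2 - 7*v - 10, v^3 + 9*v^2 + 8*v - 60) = v^2 + 3*v - 10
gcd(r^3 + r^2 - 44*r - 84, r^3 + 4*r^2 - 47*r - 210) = r^2 - r - 42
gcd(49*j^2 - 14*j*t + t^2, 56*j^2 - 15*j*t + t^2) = -7*j + t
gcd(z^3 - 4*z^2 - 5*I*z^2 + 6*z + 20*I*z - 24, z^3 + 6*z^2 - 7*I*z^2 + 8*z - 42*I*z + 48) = z + I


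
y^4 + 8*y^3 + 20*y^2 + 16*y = y*(y + 2)^2*(y + 4)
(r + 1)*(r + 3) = r^2 + 4*r + 3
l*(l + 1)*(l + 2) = l^3 + 3*l^2 + 2*l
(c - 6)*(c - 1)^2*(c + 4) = c^4 - 4*c^3 - 19*c^2 + 46*c - 24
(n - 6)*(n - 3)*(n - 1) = n^3 - 10*n^2 + 27*n - 18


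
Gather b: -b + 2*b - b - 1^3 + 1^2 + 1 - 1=0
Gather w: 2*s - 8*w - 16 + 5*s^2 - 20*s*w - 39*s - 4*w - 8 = 5*s^2 - 37*s + w*(-20*s - 12) - 24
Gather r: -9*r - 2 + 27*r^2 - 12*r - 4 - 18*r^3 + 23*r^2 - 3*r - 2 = -18*r^3 + 50*r^2 - 24*r - 8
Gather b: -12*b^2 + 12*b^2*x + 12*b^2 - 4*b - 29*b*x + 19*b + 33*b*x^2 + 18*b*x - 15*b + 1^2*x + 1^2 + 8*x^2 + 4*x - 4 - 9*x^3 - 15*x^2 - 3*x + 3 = 12*b^2*x + b*(33*x^2 - 11*x) - 9*x^3 - 7*x^2 + 2*x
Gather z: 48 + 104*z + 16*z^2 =16*z^2 + 104*z + 48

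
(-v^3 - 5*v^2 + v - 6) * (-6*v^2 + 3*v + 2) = 6*v^5 + 27*v^4 - 23*v^3 + 29*v^2 - 16*v - 12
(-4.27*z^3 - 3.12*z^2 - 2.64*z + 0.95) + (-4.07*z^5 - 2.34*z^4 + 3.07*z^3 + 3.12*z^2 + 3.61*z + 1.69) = -4.07*z^5 - 2.34*z^4 - 1.2*z^3 + 0.97*z + 2.64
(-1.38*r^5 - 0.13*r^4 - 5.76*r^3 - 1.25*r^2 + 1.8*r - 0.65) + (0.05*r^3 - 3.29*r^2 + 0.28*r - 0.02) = -1.38*r^5 - 0.13*r^4 - 5.71*r^3 - 4.54*r^2 + 2.08*r - 0.67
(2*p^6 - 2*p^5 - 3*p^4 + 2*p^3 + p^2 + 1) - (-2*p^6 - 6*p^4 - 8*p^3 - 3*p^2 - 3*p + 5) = 4*p^6 - 2*p^5 + 3*p^4 + 10*p^3 + 4*p^2 + 3*p - 4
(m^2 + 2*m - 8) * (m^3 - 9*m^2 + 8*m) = m^5 - 7*m^4 - 18*m^3 + 88*m^2 - 64*m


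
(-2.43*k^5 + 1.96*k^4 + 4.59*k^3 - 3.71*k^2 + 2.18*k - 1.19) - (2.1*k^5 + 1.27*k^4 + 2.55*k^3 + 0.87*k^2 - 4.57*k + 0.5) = -4.53*k^5 + 0.69*k^4 + 2.04*k^3 - 4.58*k^2 + 6.75*k - 1.69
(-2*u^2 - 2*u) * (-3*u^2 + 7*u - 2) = 6*u^4 - 8*u^3 - 10*u^2 + 4*u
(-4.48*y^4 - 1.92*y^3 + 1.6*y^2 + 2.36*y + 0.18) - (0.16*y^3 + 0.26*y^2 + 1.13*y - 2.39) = -4.48*y^4 - 2.08*y^3 + 1.34*y^2 + 1.23*y + 2.57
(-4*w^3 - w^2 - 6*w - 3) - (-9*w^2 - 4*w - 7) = -4*w^3 + 8*w^2 - 2*w + 4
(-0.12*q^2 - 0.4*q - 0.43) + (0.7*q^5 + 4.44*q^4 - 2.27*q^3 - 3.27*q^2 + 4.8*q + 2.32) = 0.7*q^5 + 4.44*q^4 - 2.27*q^3 - 3.39*q^2 + 4.4*q + 1.89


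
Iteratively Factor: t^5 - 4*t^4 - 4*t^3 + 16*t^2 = (t - 2)*(t^4 - 2*t^3 - 8*t^2) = (t - 4)*(t - 2)*(t^3 + 2*t^2) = t*(t - 4)*(t - 2)*(t^2 + 2*t) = t^2*(t - 4)*(t - 2)*(t + 2)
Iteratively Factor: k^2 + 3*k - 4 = (k - 1)*(k + 4)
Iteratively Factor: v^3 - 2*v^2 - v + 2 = (v - 2)*(v^2 - 1) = (v - 2)*(v - 1)*(v + 1)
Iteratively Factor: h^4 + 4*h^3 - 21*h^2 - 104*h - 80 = (h - 5)*(h^3 + 9*h^2 + 24*h + 16) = (h - 5)*(h + 4)*(h^2 + 5*h + 4) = (h - 5)*(h + 1)*(h + 4)*(h + 4)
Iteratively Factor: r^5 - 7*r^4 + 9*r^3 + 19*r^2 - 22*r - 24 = (r + 1)*(r^4 - 8*r^3 + 17*r^2 + 2*r - 24) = (r - 3)*(r + 1)*(r^3 - 5*r^2 + 2*r + 8) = (r - 4)*(r - 3)*(r + 1)*(r^2 - r - 2) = (r - 4)*(r - 3)*(r - 2)*(r + 1)*(r + 1)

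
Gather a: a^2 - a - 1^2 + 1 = a^2 - a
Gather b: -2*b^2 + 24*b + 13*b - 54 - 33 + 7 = -2*b^2 + 37*b - 80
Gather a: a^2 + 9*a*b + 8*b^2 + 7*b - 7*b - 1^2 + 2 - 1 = a^2 + 9*a*b + 8*b^2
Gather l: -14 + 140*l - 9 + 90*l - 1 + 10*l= 240*l - 24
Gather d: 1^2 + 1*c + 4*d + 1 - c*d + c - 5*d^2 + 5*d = 2*c - 5*d^2 + d*(9 - c) + 2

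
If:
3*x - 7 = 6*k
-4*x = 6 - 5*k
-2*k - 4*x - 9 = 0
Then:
No Solution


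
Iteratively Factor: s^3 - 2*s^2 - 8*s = (s - 4)*(s^2 + 2*s) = (s - 4)*(s + 2)*(s)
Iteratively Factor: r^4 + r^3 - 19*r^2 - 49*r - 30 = (r + 2)*(r^3 - r^2 - 17*r - 15) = (r - 5)*(r + 2)*(r^2 + 4*r + 3) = (r - 5)*(r + 1)*(r + 2)*(r + 3)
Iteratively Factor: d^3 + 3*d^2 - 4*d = (d - 1)*(d^2 + 4*d) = (d - 1)*(d + 4)*(d)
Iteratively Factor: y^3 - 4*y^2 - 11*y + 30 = (y + 3)*(y^2 - 7*y + 10) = (y - 5)*(y + 3)*(y - 2)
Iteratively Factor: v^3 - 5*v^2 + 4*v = (v - 4)*(v^2 - v) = (v - 4)*(v - 1)*(v)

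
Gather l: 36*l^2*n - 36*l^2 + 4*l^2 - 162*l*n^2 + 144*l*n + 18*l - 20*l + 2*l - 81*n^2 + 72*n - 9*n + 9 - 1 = l^2*(36*n - 32) + l*(-162*n^2 + 144*n) - 81*n^2 + 63*n + 8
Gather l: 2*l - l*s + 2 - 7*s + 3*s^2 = l*(2 - s) + 3*s^2 - 7*s + 2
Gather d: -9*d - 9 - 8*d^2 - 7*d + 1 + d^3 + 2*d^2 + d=d^3 - 6*d^2 - 15*d - 8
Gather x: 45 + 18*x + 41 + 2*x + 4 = 20*x + 90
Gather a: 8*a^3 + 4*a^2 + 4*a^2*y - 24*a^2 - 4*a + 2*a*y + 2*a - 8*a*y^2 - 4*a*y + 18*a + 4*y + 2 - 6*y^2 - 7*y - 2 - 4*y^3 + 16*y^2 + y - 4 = 8*a^3 + a^2*(4*y - 20) + a*(-8*y^2 - 2*y + 16) - 4*y^3 + 10*y^2 - 2*y - 4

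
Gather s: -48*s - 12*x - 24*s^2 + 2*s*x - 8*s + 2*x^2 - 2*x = -24*s^2 + s*(2*x - 56) + 2*x^2 - 14*x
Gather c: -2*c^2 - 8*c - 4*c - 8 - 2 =-2*c^2 - 12*c - 10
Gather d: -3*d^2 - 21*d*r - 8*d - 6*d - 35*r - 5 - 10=-3*d^2 + d*(-21*r - 14) - 35*r - 15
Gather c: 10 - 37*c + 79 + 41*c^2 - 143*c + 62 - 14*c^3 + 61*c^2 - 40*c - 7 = -14*c^3 + 102*c^2 - 220*c + 144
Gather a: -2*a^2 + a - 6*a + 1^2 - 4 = -2*a^2 - 5*a - 3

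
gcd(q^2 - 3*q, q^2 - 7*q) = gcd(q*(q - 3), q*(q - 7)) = q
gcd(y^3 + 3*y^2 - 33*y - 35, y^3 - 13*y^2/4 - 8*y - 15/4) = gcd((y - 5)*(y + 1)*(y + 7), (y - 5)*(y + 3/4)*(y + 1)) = y^2 - 4*y - 5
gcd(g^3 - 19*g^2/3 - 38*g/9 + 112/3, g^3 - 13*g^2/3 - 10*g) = g - 6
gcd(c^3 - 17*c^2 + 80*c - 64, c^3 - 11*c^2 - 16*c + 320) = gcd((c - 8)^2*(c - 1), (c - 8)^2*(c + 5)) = c^2 - 16*c + 64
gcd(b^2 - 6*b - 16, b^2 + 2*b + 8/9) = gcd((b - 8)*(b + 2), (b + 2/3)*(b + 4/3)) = 1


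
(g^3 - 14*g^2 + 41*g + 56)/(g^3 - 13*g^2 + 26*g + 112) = (g + 1)/(g + 2)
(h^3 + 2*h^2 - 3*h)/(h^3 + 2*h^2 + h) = (h^2 + 2*h - 3)/(h^2 + 2*h + 1)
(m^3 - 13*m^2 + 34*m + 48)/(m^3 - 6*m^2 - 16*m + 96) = (m^2 - 7*m - 8)/(m^2 - 16)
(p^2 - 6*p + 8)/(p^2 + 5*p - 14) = (p - 4)/(p + 7)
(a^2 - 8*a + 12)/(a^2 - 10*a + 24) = (a - 2)/(a - 4)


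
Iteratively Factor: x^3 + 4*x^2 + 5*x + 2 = (x + 1)*(x^2 + 3*x + 2) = (x + 1)^2*(x + 2)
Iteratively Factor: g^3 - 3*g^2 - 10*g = (g + 2)*(g^2 - 5*g) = g*(g + 2)*(g - 5)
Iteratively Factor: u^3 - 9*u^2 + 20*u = (u)*(u^2 - 9*u + 20) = u*(u - 4)*(u - 5)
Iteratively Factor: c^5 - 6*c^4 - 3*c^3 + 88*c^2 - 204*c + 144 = (c - 3)*(c^4 - 3*c^3 - 12*c^2 + 52*c - 48) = (c - 3)*(c - 2)*(c^3 - c^2 - 14*c + 24) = (c - 3)*(c - 2)^2*(c^2 + c - 12) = (c - 3)*(c - 2)^2*(c + 4)*(c - 3)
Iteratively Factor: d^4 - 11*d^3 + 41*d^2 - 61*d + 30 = (d - 1)*(d^3 - 10*d^2 + 31*d - 30) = (d - 3)*(d - 1)*(d^2 - 7*d + 10) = (d - 3)*(d - 2)*(d - 1)*(d - 5)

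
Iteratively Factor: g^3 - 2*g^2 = (g)*(g^2 - 2*g) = g^2*(g - 2)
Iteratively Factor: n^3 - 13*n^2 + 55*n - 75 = (n - 3)*(n^2 - 10*n + 25) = (n - 5)*(n - 3)*(n - 5)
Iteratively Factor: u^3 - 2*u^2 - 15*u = (u + 3)*(u^2 - 5*u) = u*(u + 3)*(u - 5)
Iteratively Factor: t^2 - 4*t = (t - 4)*(t)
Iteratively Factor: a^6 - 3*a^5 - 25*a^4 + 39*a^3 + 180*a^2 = (a + 3)*(a^5 - 6*a^4 - 7*a^3 + 60*a^2) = (a - 5)*(a + 3)*(a^4 - a^3 - 12*a^2) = a*(a - 5)*(a + 3)*(a^3 - a^2 - 12*a) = a^2*(a - 5)*(a + 3)*(a^2 - a - 12) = a^2*(a - 5)*(a + 3)^2*(a - 4)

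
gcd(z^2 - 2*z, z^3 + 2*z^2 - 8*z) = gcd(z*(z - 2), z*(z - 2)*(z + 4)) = z^2 - 2*z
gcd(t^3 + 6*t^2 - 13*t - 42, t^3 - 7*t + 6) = 1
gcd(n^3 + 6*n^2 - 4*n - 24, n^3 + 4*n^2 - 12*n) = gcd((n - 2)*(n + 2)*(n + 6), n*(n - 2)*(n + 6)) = n^2 + 4*n - 12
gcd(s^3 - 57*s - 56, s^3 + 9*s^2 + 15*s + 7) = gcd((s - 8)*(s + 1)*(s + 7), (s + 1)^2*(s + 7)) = s^2 + 8*s + 7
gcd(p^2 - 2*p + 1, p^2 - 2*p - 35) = 1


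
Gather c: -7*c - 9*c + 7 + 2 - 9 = -16*c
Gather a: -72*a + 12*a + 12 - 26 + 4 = -60*a - 10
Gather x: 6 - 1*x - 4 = 2 - x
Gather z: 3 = 3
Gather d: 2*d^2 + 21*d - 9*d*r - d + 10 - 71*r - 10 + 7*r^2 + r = 2*d^2 + d*(20 - 9*r) + 7*r^2 - 70*r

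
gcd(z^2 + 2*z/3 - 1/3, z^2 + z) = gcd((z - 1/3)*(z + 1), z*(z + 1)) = z + 1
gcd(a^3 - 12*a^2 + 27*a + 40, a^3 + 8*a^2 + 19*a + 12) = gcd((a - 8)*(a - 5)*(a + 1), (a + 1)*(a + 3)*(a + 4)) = a + 1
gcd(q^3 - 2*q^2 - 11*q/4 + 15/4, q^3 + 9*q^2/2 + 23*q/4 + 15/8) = q + 3/2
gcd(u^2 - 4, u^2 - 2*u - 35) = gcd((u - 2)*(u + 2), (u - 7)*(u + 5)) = 1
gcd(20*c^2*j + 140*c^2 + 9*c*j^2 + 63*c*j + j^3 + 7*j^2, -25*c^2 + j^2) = 5*c + j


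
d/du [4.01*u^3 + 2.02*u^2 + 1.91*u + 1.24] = 12.03*u^2 + 4.04*u + 1.91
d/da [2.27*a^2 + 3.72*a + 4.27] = 4.54*a + 3.72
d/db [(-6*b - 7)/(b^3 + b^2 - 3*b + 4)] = (-6*b^3 - 6*b^2 + 18*b + (6*b + 7)*(3*b^2 + 2*b - 3) - 24)/(b^3 + b^2 - 3*b + 4)^2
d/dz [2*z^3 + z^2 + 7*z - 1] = 6*z^2 + 2*z + 7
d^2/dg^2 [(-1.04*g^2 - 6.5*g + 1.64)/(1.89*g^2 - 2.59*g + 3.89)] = (-56.619108*g^3 + 81.0265680000001*g^2 + 238.564116*g - 164.563388)/(6.751269*g^6 - 27.755217*g^5 + 79.721334*g^4 - 131.625613*g^3 + 164.082534*g^2 - 117.576417*g + 58.863869)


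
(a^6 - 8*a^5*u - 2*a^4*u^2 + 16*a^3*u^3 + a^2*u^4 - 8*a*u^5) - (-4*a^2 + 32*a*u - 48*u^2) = a^6 - 8*a^5*u - 2*a^4*u^2 + 16*a^3*u^3 + a^2*u^4 + 4*a^2 - 8*a*u^5 - 32*a*u + 48*u^2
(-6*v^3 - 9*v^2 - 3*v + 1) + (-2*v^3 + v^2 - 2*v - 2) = -8*v^3 - 8*v^2 - 5*v - 1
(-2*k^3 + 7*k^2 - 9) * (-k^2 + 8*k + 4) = 2*k^5 - 23*k^4 + 48*k^3 + 37*k^2 - 72*k - 36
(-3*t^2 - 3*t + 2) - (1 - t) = -3*t^2 - 2*t + 1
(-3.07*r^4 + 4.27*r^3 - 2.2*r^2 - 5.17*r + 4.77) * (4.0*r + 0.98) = -12.28*r^5 + 14.0714*r^4 - 4.6154*r^3 - 22.836*r^2 + 14.0134*r + 4.6746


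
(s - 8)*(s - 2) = s^2 - 10*s + 16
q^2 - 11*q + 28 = (q - 7)*(q - 4)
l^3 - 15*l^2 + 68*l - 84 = (l - 7)*(l - 6)*(l - 2)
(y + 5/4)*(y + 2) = y^2 + 13*y/4 + 5/2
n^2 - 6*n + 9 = (n - 3)^2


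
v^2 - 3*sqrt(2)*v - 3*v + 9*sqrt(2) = (v - 3)*(v - 3*sqrt(2))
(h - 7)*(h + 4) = h^2 - 3*h - 28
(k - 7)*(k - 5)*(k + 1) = k^3 - 11*k^2 + 23*k + 35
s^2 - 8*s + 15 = (s - 5)*(s - 3)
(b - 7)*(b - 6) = b^2 - 13*b + 42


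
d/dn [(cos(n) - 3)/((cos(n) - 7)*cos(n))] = (sin(n) + 21*sin(n)/cos(n)^2 - 6*tan(n))/(cos(n) - 7)^2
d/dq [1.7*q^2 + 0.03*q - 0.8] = 3.4*q + 0.03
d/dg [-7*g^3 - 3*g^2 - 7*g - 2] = -21*g^2 - 6*g - 7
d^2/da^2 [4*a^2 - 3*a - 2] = 8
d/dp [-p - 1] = -1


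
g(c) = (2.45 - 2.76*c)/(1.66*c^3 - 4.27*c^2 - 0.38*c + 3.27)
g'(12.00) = 0.00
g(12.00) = -0.01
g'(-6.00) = -0.01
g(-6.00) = -0.04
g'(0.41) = -0.46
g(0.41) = 0.53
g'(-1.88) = -0.39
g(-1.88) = -0.35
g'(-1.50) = -0.96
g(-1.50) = -0.58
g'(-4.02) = -0.04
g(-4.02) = -0.08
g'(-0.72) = -77.30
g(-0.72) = 6.25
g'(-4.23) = -0.03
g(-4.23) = -0.07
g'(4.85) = 0.07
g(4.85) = -0.12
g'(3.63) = 0.30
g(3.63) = -0.30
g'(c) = (2.45 - 2.76*c)*(-4.98*c^2 + 8.54*c + 0.38)/(1.66*c^3 - 4.27*c^2 - 0.38*c + 3.27)^2 - 2.76/(1.66*c^3 - 4.27*c^2 - 0.38*c + 3.27) = (9.1632*c^3 - 23.9862*c^2 + 20.923*c - 8.0942)/(2.7556*c^6 - 14.1764*c^5 + 16.9713*c^4 + 14.1016*c^3 - 27.7814*c^2 - 2.4852*c + 10.6929)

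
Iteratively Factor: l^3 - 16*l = (l + 4)*(l^2 - 4*l) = l*(l + 4)*(l - 4)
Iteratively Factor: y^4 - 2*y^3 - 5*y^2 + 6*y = (y - 3)*(y^3 + y^2 - 2*y) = (y - 3)*(y + 2)*(y^2 - y) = y*(y - 3)*(y + 2)*(y - 1)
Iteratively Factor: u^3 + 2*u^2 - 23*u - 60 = (u + 4)*(u^2 - 2*u - 15) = (u + 3)*(u + 4)*(u - 5)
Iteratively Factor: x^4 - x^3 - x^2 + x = (x - 1)*(x^3 - x) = (x - 1)^2*(x^2 + x) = x*(x - 1)^2*(x + 1)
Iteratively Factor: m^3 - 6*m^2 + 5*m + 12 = (m + 1)*(m^2 - 7*m + 12) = (m - 4)*(m + 1)*(m - 3)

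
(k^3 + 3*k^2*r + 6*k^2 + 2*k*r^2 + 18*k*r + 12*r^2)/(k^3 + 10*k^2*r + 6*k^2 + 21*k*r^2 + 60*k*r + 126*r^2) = (k^2 + 3*k*r + 2*r^2)/(k^2 + 10*k*r + 21*r^2)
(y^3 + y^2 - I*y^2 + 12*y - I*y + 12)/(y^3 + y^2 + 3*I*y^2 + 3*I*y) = (y - 4*I)/y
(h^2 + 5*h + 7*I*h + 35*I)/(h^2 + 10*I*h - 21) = (h + 5)/(h + 3*I)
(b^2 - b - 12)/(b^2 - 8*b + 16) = (b + 3)/(b - 4)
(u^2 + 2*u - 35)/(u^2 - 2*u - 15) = (u + 7)/(u + 3)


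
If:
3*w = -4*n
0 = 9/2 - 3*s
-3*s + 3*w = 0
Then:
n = -9/8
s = 3/2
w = 3/2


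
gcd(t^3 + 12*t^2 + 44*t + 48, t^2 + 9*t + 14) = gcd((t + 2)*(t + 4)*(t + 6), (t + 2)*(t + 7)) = t + 2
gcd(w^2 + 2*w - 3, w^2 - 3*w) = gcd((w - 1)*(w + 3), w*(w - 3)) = 1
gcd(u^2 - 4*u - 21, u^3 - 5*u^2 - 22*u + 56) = u - 7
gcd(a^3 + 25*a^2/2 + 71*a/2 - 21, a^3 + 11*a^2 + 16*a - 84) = a^2 + 13*a + 42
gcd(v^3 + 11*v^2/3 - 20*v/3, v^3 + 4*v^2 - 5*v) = v^2 + 5*v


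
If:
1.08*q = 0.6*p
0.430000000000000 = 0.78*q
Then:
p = 0.99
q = 0.55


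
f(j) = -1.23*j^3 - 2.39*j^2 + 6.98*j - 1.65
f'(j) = -3.69*j^2 - 4.78*j + 6.98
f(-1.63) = -14.05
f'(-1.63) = 4.97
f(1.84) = -4.56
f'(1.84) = -14.31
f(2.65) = -22.83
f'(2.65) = -31.60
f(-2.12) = -15.47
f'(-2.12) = 0.53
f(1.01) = 1.69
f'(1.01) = -1.61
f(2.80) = -27.84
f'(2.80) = -35.33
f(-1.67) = -14.24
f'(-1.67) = 4.67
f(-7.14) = 274.38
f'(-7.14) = -147.01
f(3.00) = -35.43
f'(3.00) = -40.57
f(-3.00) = -10.89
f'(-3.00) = -11.89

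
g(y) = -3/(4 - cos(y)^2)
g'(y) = 6*sin(y)*cos(y)/(4 - cos(y)^2)^2 = 6*sin(y)*cos(y)/(cos(y)^2 - 4)^2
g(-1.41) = -0.75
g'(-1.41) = -0.06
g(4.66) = -0.75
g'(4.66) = 0.02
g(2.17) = -0.81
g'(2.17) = -0.21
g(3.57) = -0.95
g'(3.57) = 0.23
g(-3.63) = -0.93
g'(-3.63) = -0.24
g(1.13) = -0.79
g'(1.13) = 0.16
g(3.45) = -0.97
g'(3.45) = 0.18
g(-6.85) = -0.91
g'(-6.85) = -0.25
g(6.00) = -0.97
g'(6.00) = -0.17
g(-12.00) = -0.91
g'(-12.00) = 0.25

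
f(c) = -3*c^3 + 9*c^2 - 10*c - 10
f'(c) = -9*c^2 + 18*c - 10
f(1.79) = -16.27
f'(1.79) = -6.62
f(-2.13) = 81.12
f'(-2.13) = -89.17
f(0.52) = -13.19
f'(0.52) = -3.07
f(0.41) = -12.79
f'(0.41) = -4.13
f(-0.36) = -5.09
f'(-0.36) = -17.65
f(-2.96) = 176.26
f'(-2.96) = -142.13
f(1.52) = -14.94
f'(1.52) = -3.43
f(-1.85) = 58.30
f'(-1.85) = -74.10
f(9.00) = -1558.00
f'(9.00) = -577.00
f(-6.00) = 1022.00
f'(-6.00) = -442.00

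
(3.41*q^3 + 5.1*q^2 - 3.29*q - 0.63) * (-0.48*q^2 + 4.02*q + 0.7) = -1.6368*q^5 + 11.2602*q^4 + 24.4682*q^3 - 9.3534*q^2 - 4.8356*q - 0.441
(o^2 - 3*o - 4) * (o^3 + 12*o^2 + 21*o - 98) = o^5 + 9*o^4 - 19*o^3 - 209*o^2 + 210*o + 392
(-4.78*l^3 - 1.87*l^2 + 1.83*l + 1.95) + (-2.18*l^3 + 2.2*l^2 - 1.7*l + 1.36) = -6.96*l^3 + 0.33*l^2 + 0.13*l + 3.31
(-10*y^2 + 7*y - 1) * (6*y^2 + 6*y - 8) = -60*y^4 - 18*y^3 + 116*y^2 - 62*y + 8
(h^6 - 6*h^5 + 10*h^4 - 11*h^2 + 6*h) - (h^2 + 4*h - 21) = h^6 - 6*h^5 + 10*h^4 - 12*h^2 + 2*h + 21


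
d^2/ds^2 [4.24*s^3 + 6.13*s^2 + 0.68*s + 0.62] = 25.44*s + 12.26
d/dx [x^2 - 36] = 2*x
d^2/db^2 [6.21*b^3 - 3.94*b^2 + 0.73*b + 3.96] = 37.26*b - 7.88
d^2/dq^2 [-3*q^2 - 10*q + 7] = -6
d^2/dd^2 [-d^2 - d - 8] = -2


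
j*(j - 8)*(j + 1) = j^3 - 7*j^2 - 8*j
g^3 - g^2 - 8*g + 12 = (g - 2)^2*(g + 3)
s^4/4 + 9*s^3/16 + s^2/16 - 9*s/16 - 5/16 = (s/4 + 1/4)*(s - 1)*(s + 1)*(s + 5/4)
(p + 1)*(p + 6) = p^2 + 7*p + 6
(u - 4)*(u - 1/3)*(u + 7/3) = u^3 - 2*u^2 - 79*u/9 + 28/9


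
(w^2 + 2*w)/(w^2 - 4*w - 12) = w/(w - 6)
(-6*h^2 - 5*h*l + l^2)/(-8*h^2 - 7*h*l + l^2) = (6*h - l)/(8*h - l)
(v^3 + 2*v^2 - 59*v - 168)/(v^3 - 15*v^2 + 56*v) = (v^2 + 10*v + 21)/(v*(v - 7))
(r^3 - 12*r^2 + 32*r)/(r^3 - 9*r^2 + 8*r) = (r - 4)/(r - 1)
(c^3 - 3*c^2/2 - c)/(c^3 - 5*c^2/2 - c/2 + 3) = c*(2*c + 1)/(2*c^2 - c - 3)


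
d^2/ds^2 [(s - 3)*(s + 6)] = 2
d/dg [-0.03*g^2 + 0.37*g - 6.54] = 0.37 - 0.06*g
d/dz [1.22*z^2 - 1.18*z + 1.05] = 2.44*z - 1.18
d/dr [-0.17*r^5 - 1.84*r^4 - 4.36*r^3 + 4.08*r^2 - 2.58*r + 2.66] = -0.85*r^4 - 7.36*r^3 - 13.08*r^2 + 8.16*r - 2.58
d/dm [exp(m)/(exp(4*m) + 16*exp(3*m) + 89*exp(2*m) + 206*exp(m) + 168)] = (-3*exp(4*m) - 32*exp(3*m) - 89*exp(2*m) + 168)*exp(m)/(exp(8*m) + 32*exp(7*m) + 434*exp(6*m) + 3260*exp(5*m) + 14849*exp(4*m) + 42044*exp(3*m) + 72340*exp(2*m) + 69216*exp(m) + 28224)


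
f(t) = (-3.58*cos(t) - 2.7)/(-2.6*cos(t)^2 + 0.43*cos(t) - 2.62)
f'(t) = (-5.2*sin(t)*cos(t) + 0.43*sin(t))*(-3.58*cos(t) - 2.7)/(-2.6*cos(t)^2 + 0.43*cos(t) - 2.62)^2 + 3.58*sin(t)/(-2.6*cos(t)^2 + 0.43*cos(t) - 2.62)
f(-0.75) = 1.44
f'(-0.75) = -0.24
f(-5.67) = 1.40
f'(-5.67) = 0.26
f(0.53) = 1.38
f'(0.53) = 0.25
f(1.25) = 1.40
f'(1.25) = -0.65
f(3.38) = -0.14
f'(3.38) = 0.12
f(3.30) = -0.15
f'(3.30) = 0.08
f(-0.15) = 1.32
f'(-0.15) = -0.08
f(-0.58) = 1.40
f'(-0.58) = -0.25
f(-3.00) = -0.15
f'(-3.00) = 0.07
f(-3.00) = -0.15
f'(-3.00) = 0.07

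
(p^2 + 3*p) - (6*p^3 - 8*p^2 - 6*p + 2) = -6*p^3 + 9*p^2 + 9*p - 2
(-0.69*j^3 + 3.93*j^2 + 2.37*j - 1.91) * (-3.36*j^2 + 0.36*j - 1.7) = 2.3184*j^5 - 13.4532*j^4 - 5.3754*j^3 + 0.589799999999999*j^2 - 4.7166*j + 3.247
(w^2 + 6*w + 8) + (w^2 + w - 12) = 2*w^2 + 7*w - 4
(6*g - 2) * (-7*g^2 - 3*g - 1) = -42*g^3 - 4*g^2 + 2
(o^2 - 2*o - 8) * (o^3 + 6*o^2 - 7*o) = o^5 + 4*o^4 - 27*o^3 - 34*o^2 + 56*o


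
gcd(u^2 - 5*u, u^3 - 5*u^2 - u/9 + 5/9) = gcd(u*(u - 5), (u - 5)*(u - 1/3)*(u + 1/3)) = u - 5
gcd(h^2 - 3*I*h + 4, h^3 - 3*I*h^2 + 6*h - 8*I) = h - 4*I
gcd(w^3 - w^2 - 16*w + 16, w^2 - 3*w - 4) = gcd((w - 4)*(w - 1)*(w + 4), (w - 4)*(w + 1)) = w - 4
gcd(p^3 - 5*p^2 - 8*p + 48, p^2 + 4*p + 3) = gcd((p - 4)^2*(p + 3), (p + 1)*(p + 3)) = p + 3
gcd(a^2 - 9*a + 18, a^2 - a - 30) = a - 6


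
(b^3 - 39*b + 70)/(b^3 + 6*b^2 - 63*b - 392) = (b^2 - 7*b + 10)/(b^2 - b - 56)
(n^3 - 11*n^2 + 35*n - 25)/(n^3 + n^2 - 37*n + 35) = (n - 5)/(n + 7)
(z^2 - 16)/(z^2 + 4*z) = (z - 4)/z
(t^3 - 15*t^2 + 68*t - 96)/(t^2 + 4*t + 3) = (t^3 - 15*t^2 + 68*t - 96)/(t^2 + 4*t + 3)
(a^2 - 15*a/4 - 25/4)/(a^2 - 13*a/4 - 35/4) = (4*a + 5)/(4*a + 7)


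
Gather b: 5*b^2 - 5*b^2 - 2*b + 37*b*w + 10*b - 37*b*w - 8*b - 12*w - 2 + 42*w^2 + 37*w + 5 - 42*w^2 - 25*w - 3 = 0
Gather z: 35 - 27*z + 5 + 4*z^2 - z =4*z^2 - 28*z + 40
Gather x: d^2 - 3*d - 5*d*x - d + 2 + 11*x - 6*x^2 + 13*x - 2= d^2 - 4*d - 6*x^2 + x*(24 - 5*d)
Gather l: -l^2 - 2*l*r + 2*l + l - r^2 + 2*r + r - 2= -l^2 + l*(3 - 2*r) - r^2 + 3*r - 2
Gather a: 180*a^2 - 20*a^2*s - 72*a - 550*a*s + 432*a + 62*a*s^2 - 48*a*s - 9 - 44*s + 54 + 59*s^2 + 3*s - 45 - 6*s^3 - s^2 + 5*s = a^2*(180 - 20*s) + a*(62*s^2 - 598*s + 360) - 6*s^3 + 58*s^2 - 36*s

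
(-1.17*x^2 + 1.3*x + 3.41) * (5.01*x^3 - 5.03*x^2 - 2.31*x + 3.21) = -5.8617*x^5 + 12.3981*x^4 + 13.2478*x^3 - 23.911*x^2 - 3.7041*x + 10.9461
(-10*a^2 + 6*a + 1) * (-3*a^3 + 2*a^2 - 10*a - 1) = 30*a^5 - 38*a^4 + 109*a^3 - 48*a^2 - 16*a - 1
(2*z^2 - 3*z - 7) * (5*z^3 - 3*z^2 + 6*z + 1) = 10*z^5 - 21*z^4 - 14*z^3 + 5*z^2 - 45*z - 7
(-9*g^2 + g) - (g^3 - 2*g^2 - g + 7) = -g^3 - 7*g^2 + 2*g - 7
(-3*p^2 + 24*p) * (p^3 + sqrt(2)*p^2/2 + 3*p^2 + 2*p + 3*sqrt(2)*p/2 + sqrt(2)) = -3*p^5 - 3*sqrt(2)*p^4/2 + 15*p^4 + 15*sqrt(2)*p^3/2 + 66*p^3 + 33*sqrt(2)*p^2 + 48*p^2 + 24*sqrt(2)*p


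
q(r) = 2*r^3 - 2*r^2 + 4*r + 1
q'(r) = 6*r^2 - 4*r + 4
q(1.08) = 5.51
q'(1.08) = 6.68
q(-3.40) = -114.33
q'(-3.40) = 86.96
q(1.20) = 6.38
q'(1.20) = 7.84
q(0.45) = 2.58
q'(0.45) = 3.42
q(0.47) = 2.65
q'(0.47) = 3.45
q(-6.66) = -705.17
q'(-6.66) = 296.77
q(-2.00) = -31.00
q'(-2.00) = 36.00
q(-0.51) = -1.83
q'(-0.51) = 7.60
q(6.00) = 385.00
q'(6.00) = 196.00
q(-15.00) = -7259.00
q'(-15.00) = 1414.00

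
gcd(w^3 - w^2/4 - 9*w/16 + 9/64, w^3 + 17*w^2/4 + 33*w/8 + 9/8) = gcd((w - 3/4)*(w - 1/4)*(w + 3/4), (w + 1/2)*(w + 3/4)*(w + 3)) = w + 3/4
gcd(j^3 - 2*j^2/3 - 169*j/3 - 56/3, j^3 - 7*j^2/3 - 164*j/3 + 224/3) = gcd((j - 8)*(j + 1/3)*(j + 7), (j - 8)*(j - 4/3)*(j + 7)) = j^2 - j - 56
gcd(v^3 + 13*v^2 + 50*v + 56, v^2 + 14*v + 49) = v + 7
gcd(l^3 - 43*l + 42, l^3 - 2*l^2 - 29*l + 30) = l^2 - 7*l + 6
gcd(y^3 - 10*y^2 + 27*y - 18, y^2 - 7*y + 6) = y^2 - 7*y + 6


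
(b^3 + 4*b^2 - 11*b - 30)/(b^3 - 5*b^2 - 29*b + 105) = (b + 2)/(b - 7)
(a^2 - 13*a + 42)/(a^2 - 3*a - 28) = (a - 6)/(a + 4)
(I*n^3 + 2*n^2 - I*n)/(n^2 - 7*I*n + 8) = n*(I*n^2 + 2*n - I)/(n^2 - 7*I*n + 8)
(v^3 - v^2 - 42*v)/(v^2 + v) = (v^2 - v - 42)/(v + 1)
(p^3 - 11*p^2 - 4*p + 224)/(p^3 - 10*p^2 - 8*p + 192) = (p - 7)/(p - 6)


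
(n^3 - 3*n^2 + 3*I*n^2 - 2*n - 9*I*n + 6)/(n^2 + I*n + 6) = (n^3 + 3*n^2*(-1 + I) - n*(2 + 9*I) + 6)/(n^2 + I*n + 6)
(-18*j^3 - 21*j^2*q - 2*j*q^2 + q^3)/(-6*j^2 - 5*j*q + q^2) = 3*j + q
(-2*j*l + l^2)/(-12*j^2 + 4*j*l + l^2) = l/(6*j + l)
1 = 1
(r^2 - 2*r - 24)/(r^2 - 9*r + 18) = (r + 4)/(r - 3)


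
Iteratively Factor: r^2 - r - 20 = (r + 4)*(r - 5)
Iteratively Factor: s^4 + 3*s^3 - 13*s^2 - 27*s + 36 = (s + 4)*(s^3 - s^2 - 9*s + 9) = (s - 1)*(s + 4)*(s^2 - 9) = (s - 1)*(s + 3)*(s + 4)*(s - 3)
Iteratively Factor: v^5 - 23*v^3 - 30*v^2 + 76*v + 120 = (v + 2)*(v^4 - 2*v^3 - 19*v^2 + 8*v + 60) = (v - 2)*(v + 2)*(v^3 - 19*v - 30) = (v - 2)*(v + 2)^2*(v^2 - 2*v - 15) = (v - 2)*(v + 2)^2*(v + 3)*(v - 5)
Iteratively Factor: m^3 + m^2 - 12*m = (m + 4)*(m^2 - 3*m) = m*(m + 4)*(m - 3)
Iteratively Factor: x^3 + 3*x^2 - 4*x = (x - 1)*(x^2 + 4*x) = (x - 1)*(x + 4)*(x)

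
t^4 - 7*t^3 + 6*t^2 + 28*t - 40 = (t - 5)*(t - 2)^2*(t + 2)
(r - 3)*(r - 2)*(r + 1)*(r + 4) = r^4 - 15*r^2 + 10*r + 24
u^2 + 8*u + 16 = (u + 4)^2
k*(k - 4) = k^2 - 4*k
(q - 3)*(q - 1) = q^2 - 4*q + 3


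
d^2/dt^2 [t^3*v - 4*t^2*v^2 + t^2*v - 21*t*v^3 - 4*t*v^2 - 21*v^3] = 2*v*(3*t - 4*v + 1)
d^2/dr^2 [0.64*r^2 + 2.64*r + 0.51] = 1.28000000000000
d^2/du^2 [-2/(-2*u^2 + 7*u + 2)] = 4*(4*u^2 - 14*u - (4*u - 7)^2 - 4)/(-2*u^2 + 7*u + 2)^3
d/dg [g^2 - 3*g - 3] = 2*g - 3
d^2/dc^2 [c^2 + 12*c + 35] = 2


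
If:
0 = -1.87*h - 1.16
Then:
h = -0.62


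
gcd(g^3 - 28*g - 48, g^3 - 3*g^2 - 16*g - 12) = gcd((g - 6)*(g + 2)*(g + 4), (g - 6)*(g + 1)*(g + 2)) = g^2 - 4*g - 12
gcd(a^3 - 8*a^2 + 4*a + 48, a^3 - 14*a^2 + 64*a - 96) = a^2 - 10*a + 24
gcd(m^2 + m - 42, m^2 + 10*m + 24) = 1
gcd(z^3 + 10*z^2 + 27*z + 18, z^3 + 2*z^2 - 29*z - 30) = z^2 + 7*z + 6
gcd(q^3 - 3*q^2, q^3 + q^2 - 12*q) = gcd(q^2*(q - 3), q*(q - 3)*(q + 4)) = q^2 - 3*q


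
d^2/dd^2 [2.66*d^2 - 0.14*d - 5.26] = 5.32000000000000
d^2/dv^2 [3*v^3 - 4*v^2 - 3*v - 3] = 18*v - 8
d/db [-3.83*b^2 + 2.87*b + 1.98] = 2.87 - 7.66*b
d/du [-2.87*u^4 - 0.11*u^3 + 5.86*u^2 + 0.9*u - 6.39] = -11.48*u^3 - 0.33*u^2 + 11.72*u + 0.9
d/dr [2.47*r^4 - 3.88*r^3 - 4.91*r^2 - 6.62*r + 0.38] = 9.88*r^3 - 11.64*r^2 - 9.82*r - 6.62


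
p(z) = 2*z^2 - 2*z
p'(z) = 4*z - 2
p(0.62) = -0.47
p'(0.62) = 0.48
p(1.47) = 1.38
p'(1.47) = 3.88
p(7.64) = 101.46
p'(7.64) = 28.56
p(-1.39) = 6.64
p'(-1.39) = -7.56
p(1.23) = 0.57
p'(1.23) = 2.92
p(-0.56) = 1.75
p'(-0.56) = -4.24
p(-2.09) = 12.92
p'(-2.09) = -10.36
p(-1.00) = 4.00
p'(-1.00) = -6.00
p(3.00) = 12.00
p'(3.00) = 10.00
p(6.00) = 60.00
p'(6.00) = 22.00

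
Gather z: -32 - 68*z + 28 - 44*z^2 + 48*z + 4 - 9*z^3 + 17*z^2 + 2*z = -9*z^3 - 27*z^2 - 18*z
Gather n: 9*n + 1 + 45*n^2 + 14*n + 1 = 45*n^2 + 23*n + 2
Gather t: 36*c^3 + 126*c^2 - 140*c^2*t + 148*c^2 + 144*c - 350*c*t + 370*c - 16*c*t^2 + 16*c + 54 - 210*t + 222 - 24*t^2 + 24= 36*c^3 + 274*c^2 + 530*c + t^2*(-16*c - 24) + t*(-140*c^2 - 350*c - 210) + 300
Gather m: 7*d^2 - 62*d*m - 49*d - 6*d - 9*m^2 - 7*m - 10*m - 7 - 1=7*d^2 - 55*d - 9*m^2 + m*(-62*d - 17) - 8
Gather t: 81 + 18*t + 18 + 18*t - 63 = 36*t + 36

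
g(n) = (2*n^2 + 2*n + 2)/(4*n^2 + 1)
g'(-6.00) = -0.01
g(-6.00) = 0.43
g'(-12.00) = 0.00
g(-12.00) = 0.46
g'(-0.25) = 2.88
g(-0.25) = 1.30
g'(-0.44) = 1.82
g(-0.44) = 0.85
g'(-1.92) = -0.02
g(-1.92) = 0.35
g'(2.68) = -0.10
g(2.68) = 0.73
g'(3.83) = -0.05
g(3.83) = 0.65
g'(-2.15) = -0.02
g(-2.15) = 0.36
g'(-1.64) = 0.00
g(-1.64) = 0.35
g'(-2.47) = -0.03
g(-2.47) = 0.36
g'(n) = -8*n*(2*n^2 + 2*n + 2)/(4*n^2 + 1)^2 + (4*n + 2)/(4*n^2 + 1)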